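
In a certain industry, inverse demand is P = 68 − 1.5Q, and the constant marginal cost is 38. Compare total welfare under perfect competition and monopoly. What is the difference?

Total welfare falls by 75

Competitive firms price at marginal cost: P = 38, giving Q = 20.
CS = ½·(68 − 38)·20 = 300; PS = (38 − 38)·20 = 0; TS = 300.
Monopoly sets MR = MC: 68 − 3Q = 38 ⇒ Q = 10, P = 68 − 1.5·10 = 53.
CS = ½·(68 − 53)·10 = 75; PS = (53 − 38)·10 = 150; TS = 225.
Change in total welfare: 225 − 300 = −75.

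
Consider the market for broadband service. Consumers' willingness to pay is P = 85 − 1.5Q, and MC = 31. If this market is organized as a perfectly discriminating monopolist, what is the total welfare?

Under first-degree price discrimination the firm charges each unit its demand price and produces up to where P = MC, i.e. Q = 36. Consumer surplus is zero; producer surplus equals total surplus.
TS = 972 (equal to competitive TS).

TS = 972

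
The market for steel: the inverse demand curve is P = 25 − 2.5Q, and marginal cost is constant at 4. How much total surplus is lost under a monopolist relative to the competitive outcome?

DWL = 22.05

Under competition P = MC = 4, so Q = (25 − 4)/2.5 = 8.4.
A monopolist chooses Q where MR = MC. MR = 25 − 5Q; setting this equal to 4 gives Q = 4.2 and P = 14.5.
DWL is the triangle between Q = 4.2 and Q = 8.4: ½·(8.4 − 4.2)·(14.5 − 4) = 22.05.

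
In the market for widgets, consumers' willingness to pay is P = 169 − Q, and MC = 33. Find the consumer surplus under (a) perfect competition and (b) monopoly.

Competition: CS = 9248; Monopoly: CS = 2312

Competitive firms price at marginal cost: P = 33, giving Q = 136.
CS = ½·(169 − 33)·136 = 9248.
The monopolist equates marginal revenue to marginal cost: 169 − 2Q = 33, so Q = 68. From demand, P = 101.
CS = ½·(169 − 101)·68 = 2312.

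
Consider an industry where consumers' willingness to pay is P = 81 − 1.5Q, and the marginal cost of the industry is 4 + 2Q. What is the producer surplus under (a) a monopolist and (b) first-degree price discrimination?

Monopoly sets MR = MC: 81 − 3Q = 4 + 2Q ⇒ Q = 15.4, P = 81 − 1.5·15.4 = 57.9.
PS = P·Q − VC(Q) = 57.9·15.4 − (4·15.4 + ½·2·15.4²) = 592.9.
A perfectly discriminating monopolist sells every unit with P(Q) ≥ MC(Q), so output equals the competitive quantity Q = 22. Each buyer pays their reservation price, so CS = 0 and the firm captures all surplus.
PS = ½·(81 − 4)·22 = 847.

Monopoly: PS = 592.9; Perfect PD: PS = 847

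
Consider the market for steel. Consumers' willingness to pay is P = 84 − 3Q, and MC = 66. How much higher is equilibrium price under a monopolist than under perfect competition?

P rises by 9

Perfect competition: P = MC = 66, so 84 − 3Q = 66 and Q = 6.
Monopoly sets MR = MC: 84 − 6Q = 66 ⇒ Q = 3, P = 84 − 3·3 = 75.
Change in equilibrium price: 75 − 66 = 9.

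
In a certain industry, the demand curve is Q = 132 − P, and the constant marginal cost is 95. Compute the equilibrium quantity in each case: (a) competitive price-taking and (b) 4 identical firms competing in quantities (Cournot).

Competition: Q = 37; Cournot: Q = 29.6

Inverting demand: P = 132 − Q.
Under competition P = MC = 95, so Q = (132 − 95)/1 = 37.
In a 4-firm Cournot equilibrium, symmetry and the first-order condition give q = (132 − 95)/(5) = 7.4. So Q = 29.6 and P = 102.4.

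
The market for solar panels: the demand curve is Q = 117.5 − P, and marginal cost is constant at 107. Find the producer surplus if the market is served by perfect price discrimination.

PS = 55.125

Inverting demand: P = 117.5 − Q.
A perfectly discriminating monopolist sells every unit with P(Q) ≥ MC(Q), so output equals the competitive quantity Q = 10.5. Each buyer pays their reservation price, so CS = 0 and the firm captures all surplus.
PS = ½·(117.5 − 107)·10.5 = 55.125.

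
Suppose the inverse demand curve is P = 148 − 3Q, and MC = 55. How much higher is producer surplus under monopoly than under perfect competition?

Perfect competition: P = MC = 55, so 148 − 3Q = 55 and Q = 31.
PS = (55 − 55)·31 = 0.
A monopolist chooses Q where MR = MC. MR = 148 − 6Q; setting this equal to 55 gives Q = 15.5 and P = 101.5.
PS = (101.5 − 55)·15.5 = 720.75.
Change in producer surplus: 720.75 − 0 = 720.75.

Producer surplus rises by 720.75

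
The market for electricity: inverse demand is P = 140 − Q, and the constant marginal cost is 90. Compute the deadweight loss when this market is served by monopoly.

Competitive firms price at marginal cost: P = 90, giving Q = 50.
The monopolist equates marginal revenue to marginal cost: 140 − 2Q = 90, so Q = 25. From demand, P = 115.
DWL is the triangle between Q = 25 and Q = 50: ½·(50 − 25)·(115 − 90) = 312.5.

DWL = 312.5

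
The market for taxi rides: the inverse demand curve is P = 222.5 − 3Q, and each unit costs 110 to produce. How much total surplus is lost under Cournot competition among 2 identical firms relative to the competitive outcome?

Perfect competition: P = MC = 110, so 222.5 − 3Q = 110 and Q = 37.5.
Cournot with 2 identical firms: the symmetric best-response condition is 222.5 − 9q = 110. Each firm produces q = 12.5, total output Q = 25, price P = 147.5.
DWL is the triangle between Q = 25 and Q = 37.5: ½·(37.5 − 25)·(147.5 − 110) = 234.375.

DWL = 234.375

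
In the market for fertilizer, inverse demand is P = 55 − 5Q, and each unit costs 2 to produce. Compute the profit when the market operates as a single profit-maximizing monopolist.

Profit = 140.45

Monopoly sets MR = MC: 55 − 10Q = 2 ⇒ Q = 5.3, P = 55 − 5·5.3 = 28.5.
Profit = (28.5 − 2)·5.3 = 140.45.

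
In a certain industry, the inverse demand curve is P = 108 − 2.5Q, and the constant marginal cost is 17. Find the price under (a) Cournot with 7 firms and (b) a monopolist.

Cournot: P = 28.375; Monopoly: P = 62.5

With 7 symmetric Cournot firms, each firm's FOC gives 108 − 20q = 17, so q = 4.55, Q = 7·4.55 = 31.85, and P = 28.375.
A monopolist chooses Q where MR = MC. MR = 108 − 5Q; setting this equal to 17 gives Q = 18.2 and P = 62.5.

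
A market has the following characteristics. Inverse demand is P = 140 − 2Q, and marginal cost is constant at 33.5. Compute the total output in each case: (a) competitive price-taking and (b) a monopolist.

Competition: Q = 53.25; Monopoly: Q = 26.625

Competitive firms price at marginal cost: P = 33.5, giving Q = 53.25.
The monopolist equates marginal revenue to marginal cost: 140 − 4Q = 33.5, so Q = 26.625. From demand, P = 86.75.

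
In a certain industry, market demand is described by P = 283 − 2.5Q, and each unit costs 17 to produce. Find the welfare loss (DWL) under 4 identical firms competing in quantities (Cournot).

Perfect competition: P = MC = 17, so 283 − 2.5Q = 17 and Q = 106.4.
Cournot with 4 identical firms: the symmetric best-response condition is 283 − 12.5q = 17. Each firm produces q = 21.28, total output Q = 85.12, price P = 70.2.
DWL is the triangle between Q = 85.12 and Q = 106.4: ½·(106.4 − 85.12)·(70.2 − 17) = 566.048.

DWL = 566.048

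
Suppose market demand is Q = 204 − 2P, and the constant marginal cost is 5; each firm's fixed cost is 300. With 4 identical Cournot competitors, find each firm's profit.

Inverting demand: P = 102 − 0.5Q.
In a 4-firm Cournot equilibrium, symmetry and the first-order condition give q = (102 − 5)/(2.5) = 38.8. So Q = 155.2 and P = 24.4.
Each firm's profit = (24.4 − 5)·38.8 − 300 = 452.72.

π_i = 452.72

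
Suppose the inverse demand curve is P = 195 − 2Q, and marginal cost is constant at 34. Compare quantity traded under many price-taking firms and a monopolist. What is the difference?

Competitive firms price at marginal cost: P = 34, giving Q = 80.5.
A monopolist chooses Q where MR = MC. MR = 195 − 4Q; setting this equal to 34 gives Q = 40.25 and P = 114.5.
Change in quantity traded: 40.25 − 80.5 = −40.25.

Q falls by 40.25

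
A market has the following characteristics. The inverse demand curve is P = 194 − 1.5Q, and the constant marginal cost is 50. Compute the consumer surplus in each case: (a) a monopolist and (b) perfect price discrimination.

A monopolist chooses Q where MR = MC. MR = 194 − 3Q; setting this equal to 50 gives Q = 48 and P = 122.
CS = ½·(194 − 122)·48 = 1728.
With perfect price discrimination, output is the efficient level Q = 96 (where demand meets MC), but every buyer pays their willingness to pay: CS = 0 and PS = total surplus.
CS = 0.

Monopoly: CS = 1728; Perfect PD: CS = 0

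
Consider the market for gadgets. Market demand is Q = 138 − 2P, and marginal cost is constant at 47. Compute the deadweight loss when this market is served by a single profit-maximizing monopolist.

Inverting demand: P = 69 − 0.5Q.
Perfect competition: P = MC = 47, so 69 − 0.5Q = 47 and Q = 44.
A monopolist chooses Q where MR = MC. MR = 69 − Q; setting this equal to 47 gives Q = 22 and P = 58.
DWL is the triangle between Q = 22 and Q = 44: ½·(44 − 22)·(58 − 47) = 121.

DWL = 121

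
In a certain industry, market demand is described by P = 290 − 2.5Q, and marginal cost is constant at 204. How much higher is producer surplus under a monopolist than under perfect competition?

Competitive firms price at marginal cost: P = 204, giving Q = 34.4.
PS = (204 − 204)·34.4 = 0.
The monopolist equates marginal revenue to marginal cost: 290 − 5Q = 204, so Q = 17.2. From demand, P = 247.
PS = (247 − 204)·17.2 = 739.6.
Change in producer surplus: 739.6 − 0 = 739.6.

Producer surplus rises by 739.6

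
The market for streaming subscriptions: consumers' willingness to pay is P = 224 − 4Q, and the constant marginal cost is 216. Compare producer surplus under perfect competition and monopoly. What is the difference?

Producer surplus rises by 4

Perfect competition: P = MC = 216, so 224 − 4Q = 216 and Q = 2.
PS = (216 − 216)·2 = 0.
The monopolist equates marginal revenue to marginal cost: 224 − 8Q = 216, so Q = 1. From demand, P = 220.
PS = (220 − 216)·1 = 4.
Change in producer surplus: 4 − 0 = 4.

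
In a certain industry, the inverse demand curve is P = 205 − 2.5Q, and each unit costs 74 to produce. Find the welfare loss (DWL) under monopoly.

DWL = 858.05

Perfect competition: P = MC = 74, so 205 − 2.5Q = 74 and Q = 52.4.
The monopolist equates marginal revenue to marginal cost: 205 − 5Q = 74, so Q = 26.2. From demand, P = 139.5.
DWL is the triangle between Q = 26.2 and Q = 52.4: ½·(52.4 − 26.2)·(139.5 − 74) = 858.05.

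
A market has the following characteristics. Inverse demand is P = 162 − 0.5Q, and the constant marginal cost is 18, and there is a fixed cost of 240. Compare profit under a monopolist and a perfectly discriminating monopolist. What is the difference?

Profit rises by 10368

The monopolist equates marginal revenue to marginal cost: 162 − Q = 18, so Q = 144. From demand, P = 90.
Profit = (90 − 18)·144 − 240 = 10128.
With perfect price discrimination, output is the efficient level Q = 288 (where demand meets MC), but every buyer pays their willingness to pay: CS = 0 and PS = total surplus.
PS equals the full surplus area, 20736. Profit = 20736 − 240 = 20496.
Change in profit: 20496 − 10128 = 10368.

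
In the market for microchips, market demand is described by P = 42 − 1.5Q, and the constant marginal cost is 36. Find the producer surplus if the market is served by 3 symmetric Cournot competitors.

Cournot with 3 identical firms: the symmetric best-response condition is 42 − 6q = 36. Each firm produces q = 1, total output Q = 3, price P = 37.5.
PS = (37.5 − 36)·3 = 4.5.

PS = 4.5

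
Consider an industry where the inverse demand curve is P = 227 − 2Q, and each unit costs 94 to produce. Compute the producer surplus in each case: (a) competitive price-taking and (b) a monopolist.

Competitive firms price at marginal cost: P = 94, giving Q = 66.5.
PS = (94 − 94)·66.5 = 0.
The monopolist equates marginal revenue to marginal cost: 227 − 4Q = 94, so Q = 33.25. From demand, P = 160.5.
PS = (160.5 − 94)·33.25 = 2211.125.

Competition: PS = 0; Monopoly: PS = 2211.125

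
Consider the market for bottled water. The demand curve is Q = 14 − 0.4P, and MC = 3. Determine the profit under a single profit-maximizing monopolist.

Profit = 102.4

Inverting demand: P = 35 − 2.5Q.
A monopolist chooses Q where MR = MC. MR = 35 − 5Q; setting this equal to 3 gives Q = 6.4 and P = 19.
Profit = (19 − 3)·6.4 = 102.4.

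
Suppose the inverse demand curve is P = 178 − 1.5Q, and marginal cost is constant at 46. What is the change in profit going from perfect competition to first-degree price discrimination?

π rises by 5808

Perfect competition: P = MC = 46, so 178 − 1.5Q = 46 and Q = 88.
Profit = (46 − 46)·88 = 0.
With perfect price discrimination, output is the efficient level Q = 88 (where demand meets MC), but every buyer pays their willingness to pay: CS = 0 and PS = total surplus.
PS equals the full surplus area, 5808. Profit = 5808 = 5808.
Change in profit: 5808 − 0 = 5808.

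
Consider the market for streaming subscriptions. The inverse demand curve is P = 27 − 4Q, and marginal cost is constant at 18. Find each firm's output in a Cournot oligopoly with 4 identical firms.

With 4 symmetric Cournot firms, each firm's FOC gives 27 − 20q = 18, so q = 0.45, Q = 4·0.45 = 1.8, and P = 19.8.

q_i = 0.45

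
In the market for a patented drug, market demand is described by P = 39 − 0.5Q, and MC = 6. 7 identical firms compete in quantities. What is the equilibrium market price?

With 7 symmetric Cournot firms, each firm's FOC gives 39 − 4q = 6, so q = 8.25, Q = 7·8.25 = 57.75, and P = 10.125.

P = 10.125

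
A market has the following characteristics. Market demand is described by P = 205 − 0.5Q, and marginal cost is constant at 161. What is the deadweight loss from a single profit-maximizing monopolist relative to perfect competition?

DWL = 484

Competitive firms price at marginal cost: P = 161, giving Q = 88.
The monopolist equates marginal revenue to marginal cost: 205 − Q = 161, so Q = 44. From demand, P = 183.
DWL is the triangle between Q = 44 and Q = 88: ½·(88 − 44)·(183 − 161) = 484.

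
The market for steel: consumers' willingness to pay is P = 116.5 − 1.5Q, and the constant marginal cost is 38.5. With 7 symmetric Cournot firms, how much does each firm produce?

q_i = 6.5

With 7 symmetric Cournot firms, each firm's FOC gives 116.5 − 12q = 38.5, so q = 6.5, Q = 7·6.5 = 45.5, and P = 48.25.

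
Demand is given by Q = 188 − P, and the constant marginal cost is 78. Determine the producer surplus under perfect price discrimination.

Inverting demand: P = 188 − Q.
A perfectly discriminating monopolist sells every unit with P(Q) ≥ MC(Q), so output equals the competitive quantity Q = 110. Each buyer pays their reservation price, so CS = 0 and the firm captures all surplus.
PS = ½·(188 − 78)·110 = 6050.

PS = 6050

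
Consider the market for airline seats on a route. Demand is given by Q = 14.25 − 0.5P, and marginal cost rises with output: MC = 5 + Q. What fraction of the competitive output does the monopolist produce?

Inverting demand: P = 28.5 − 2Q.
A monopolist chooses Q where MR = MC. MR = 28.5 − 4Q; setting this equal to 5 + Q gives Q = 4.7 and P = 19.1.
Competitive equilibrium sets price equal to marginal cost: 28.5 − 2Q = 5 + Q, so Q = 47/6 and P = 77/6.
Ratio Q_m/Q_c = 4.7/(47/6) = 0.6.

Q_m/Q_c = 0.6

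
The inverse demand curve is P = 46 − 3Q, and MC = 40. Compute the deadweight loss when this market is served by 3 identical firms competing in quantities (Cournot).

Under competition P = MC = 40, so Q = (46 − 40)/3 = 2.
Cournot with 3 identical firms: the symmetric best-response condition is 46 − 12q = 40. Each firm produces q = 0.5, total output Q = 1.5, price P = 41.5.
DWL is the triangle between Q = 1.5 and Q = 2: ½·(2 − 1.5)·(41.5 − 40) = 0.375.

DWL = 0.375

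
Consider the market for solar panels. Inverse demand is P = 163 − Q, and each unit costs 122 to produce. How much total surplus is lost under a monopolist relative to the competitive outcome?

Competitive firms price at marginal cost: P = 122, giving Q = 41.
The monopolist equates marginal revenue to marginal cost: 163 − 2Q = 122, so Q = 20.5. From demand, P = 142.5.
DWL is the triangle between Q = 20.5 and Q = 41: ½·(41 − 20.5)·(142.5 − 122) = 210.125.

DWL = 210.125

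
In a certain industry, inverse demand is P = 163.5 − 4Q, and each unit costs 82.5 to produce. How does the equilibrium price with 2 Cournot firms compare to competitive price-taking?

In a 2-firm Cournot equilibrium, symmetry and the first-order condition give q = (163.5 − 82.5)/(12) = 6.75. So Q = 13.5 and P = 109.5.
Competitive firms price at marginal cost: P = 82.5, giving Q = 20.25.

Cournot: P = 109.5; Competition: P = 82.5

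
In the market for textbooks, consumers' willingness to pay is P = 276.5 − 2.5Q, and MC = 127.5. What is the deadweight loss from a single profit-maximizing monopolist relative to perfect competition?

DWL = 1110.05

Competitive firms price at marginal cost: P = 127.5, giving Q = 59.6.
The monopolist equates marginal revenue to marginal cost: 276.5 − 5Q = 127.5, so Q = 29.8. From demand, P = 202.
DWL is the triangle between Q = 29.8 and Q = 59.6: ½·(59.6 − 29.8)·(202 − 127.5) = 1110.05.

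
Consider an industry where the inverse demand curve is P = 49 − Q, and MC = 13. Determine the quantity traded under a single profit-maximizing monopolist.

Q = 18

Monopoly sets MR = MC: 49 − 2Q = 13 ⇒ Q = 18, P = 49 − 18 = 31.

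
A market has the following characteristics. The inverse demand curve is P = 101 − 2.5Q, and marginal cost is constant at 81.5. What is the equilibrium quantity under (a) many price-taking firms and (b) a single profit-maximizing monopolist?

Competitive firms price at marginal cost: P = 81.5, giving Q = 7.8.
Monopoly sets MR = MC: 101 − 5Q = 81.5 ⇒ Q = 3.9, P = 101 − 2.5·3.9 = 91.25.

Competition: Q = 7.8; Monopoly: Q = 3.9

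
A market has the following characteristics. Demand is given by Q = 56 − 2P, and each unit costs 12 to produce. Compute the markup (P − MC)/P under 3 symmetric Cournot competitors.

Lerner index = 0.25

Inverting demand: P = 28 − 0.5Q.
In a 3-firm Cournot equilibrium, symmetry and the first-order condition give q = (28 − 12)/(2) = 8. So Q = 24 and P = 16.
Lerner index = (P − MC)/P = (16 − 12)/16 = 0.25.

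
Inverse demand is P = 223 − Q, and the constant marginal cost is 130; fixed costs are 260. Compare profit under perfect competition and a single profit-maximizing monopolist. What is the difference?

π rises by 2162.25

Competitive firms price at marginal cost: P = 130, giving Q = 93.
Profit = (130 − 130)·93 − 260 = −260.
Monopoly sets MR = MC: 223 − 2Q = 130 ⇒ Q = 46.5, P = 223 − 46.5 = 176.5.
Profit = (176.5 − 130)·46.5 − 260 = 1902.25.
Change in profit: 1902.25 − −260 = 2162.25.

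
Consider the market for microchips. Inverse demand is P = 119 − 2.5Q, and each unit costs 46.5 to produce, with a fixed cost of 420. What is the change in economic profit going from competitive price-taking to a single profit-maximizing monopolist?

Under competition P = MC = 46.5, so Q = (119 − 46.5)/2.5 = 29.
Profit = (46.5 − 46.5)·29 − 420 = −420.
A monopolist chooses Q where MR = MC. MR = 119 − 5Q; setting this equal to 46.5 gives Q = 14.5 and P = 82.75.
Profit = (82.75 − 46.5)·14.5 − 420 = 105.625.
Change in economic profit: 105.625 − −420 = 525.625.

π rises by 525.625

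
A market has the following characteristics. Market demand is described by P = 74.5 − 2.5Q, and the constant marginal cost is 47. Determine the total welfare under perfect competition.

TS = 151.25

Perfect competition: P = MC = 47, so 74.5 − 2.5Q = 47 and Q = 11.
CS = ½·(74.5 − 47)·11 = 151.25; PS = (47 − 47)·11 = 0; TS = 151.25.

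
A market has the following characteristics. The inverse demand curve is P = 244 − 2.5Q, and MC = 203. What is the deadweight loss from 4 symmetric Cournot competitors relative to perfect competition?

DWL = 13.448

Perfect competition: P = MC = 203, so 244 − 2.5Q = 203 and Q = 16.4.
Cournot with 4 identical firms: the symmetric best-response condition is 244 − 12.5q = 203. Each firm produces q = 3.28, total output Q = 13.12, price P = 211.2.
DWL is the triangle between Q = 13.12 and Q = 16.4: ½·(16.4 − 13.12)·(211.2 − 203) = 13.448.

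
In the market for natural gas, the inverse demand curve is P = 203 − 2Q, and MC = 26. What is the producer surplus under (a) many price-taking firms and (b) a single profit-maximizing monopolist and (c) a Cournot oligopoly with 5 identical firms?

Competition: PS = 0; Monopoly: PS = 3916.125; Cournot: PS = 2175.625

Under competition P = MC = 26, so Q = (203 − 26)/2 = 88.5.
PS = (26 − 26)·88.5 = 0.
The monopolist equates marginal revenue to marginal cost: 203 − 4Q = 26, so Q = 44.25. From demand, P = 114.5.
PS = (114.5 − 26)·44.25 = 3916.125.
Cournot with 5 identical firms: the symmetric best-response condition is 203 − 12q = 26. Each firm produces q = 14.75, total output Q = 73.75, price P = 55.5.
PS = (55.5 − 26)·73.75 = 2175.625.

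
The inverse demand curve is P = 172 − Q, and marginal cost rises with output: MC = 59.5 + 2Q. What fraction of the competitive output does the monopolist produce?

The monopolist equates marginal revenue to marginal cost: 172 − 2Q = 59.5 + 2Q, so Q = 28.125. From demand, P = 143.875.
Competitive equilibrium sets price equal to marginal cost: 172 − Q = 59.5 + 2Q, so Q = 37.5 and P = 134.5.
Ratio Q_m/Q_c = 28.125/37.5 = 0.75.

Q_m/Q_c = 0.75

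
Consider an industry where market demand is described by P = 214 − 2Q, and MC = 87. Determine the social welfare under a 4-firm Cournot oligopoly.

Cournot with 4 identical firms: the symmetric best-response condition is 214 − 10q = 87. Each firm produces q = 12.7, total output Q = 50.8, price P = 112.4.
CS = ½·(214 − 112.4)·50.8 = 2580.64; PS = (112.4 − 87)·50.8 = 1290.32; TS = 3870.96.

TS = 3870.96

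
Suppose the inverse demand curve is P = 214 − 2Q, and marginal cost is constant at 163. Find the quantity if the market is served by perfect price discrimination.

Q = 25.5

With perfect price discrimination, output is the efficient level Q = 25.5 (where demand meets MC), but every buyer pays their willingness to pay: CS = 0 and PS = total surplus.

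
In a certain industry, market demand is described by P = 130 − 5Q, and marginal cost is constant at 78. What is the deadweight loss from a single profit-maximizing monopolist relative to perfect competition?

DWL = 67.6

Competitive firms price at marginal cost: P = 78, giving Q = 10.4.
Monopoly sets MR = MC: 130 − 10Q = 78 ⇒ Q = 5.2, P = 130 − 5·5.2 = 104.
DWL is the triangle between Q = 5.2 and Q = 10.4: ½·(10.4 − 5.2)·(104 − 78) = 67.6.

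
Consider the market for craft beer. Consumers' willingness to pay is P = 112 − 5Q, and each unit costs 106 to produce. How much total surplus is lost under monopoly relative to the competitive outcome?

DWL = 0.9

Competitive firms price at marginal cost: P = 106, giving Q = 1.2.
Monopoly sets MR = MC: 112 − 10Q = 106 ⇒ Q = 0.6, P = 112 − 5·0.6 = 109.
DWL is the triangle between Q = 0.6 and Q = 1.2: ½·(1.2 − 0.6)·(109 − 106) = 0.9.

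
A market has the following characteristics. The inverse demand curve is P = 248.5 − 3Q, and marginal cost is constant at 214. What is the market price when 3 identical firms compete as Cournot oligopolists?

With 3 symmetric Cournot firms, each firm's FOC gives 248.5 − 12q = 214, so q = 2.875, Q = 3·2.875 = 8.625, and P = 222.625.

P = 222.625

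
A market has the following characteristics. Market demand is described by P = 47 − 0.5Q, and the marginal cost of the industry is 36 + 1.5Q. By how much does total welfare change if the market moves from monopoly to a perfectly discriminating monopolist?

Monopoly sets MR = MC: 47 − Q = 36 + 1.5Q ⇒ Q = 4.4, P = 47 − 0.5·4.4 = 44.8.
CS = ½·(47 − 44.8)·4.4 = 4.84; PS = (44.8·4.4 − 36·4.4 − ½·1.5·4.4²) = 24.2; TS = 29.04.
A perfectly discriminating monopolist sells every unit with P(Q) ≥ MC(Q), so output equals the competitive quantity Q = 5.5. Each buyer pays their reservation price, so CS = 0 and the firm captures all surplus.
TS = 30.25 (equal to competitive TS).
Change in total welfare: 30.25 − 29.04 = 1.21.

TS rises by 1.21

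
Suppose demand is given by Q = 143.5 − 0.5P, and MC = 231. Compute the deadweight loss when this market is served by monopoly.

DWL = 196

Inverting demand: P = 287 − 2Q.
Competitive firms price at marginal cost: P = 231, giving Q = 28.
The monopolist equates marginal revenue to marginal cost: 287 − 4Q = 231, so Q = 14. From demand, P = 259.
DWL is the triangle between Q = 14 and Q = 28: ½·(28 − 14)·(259 − 231) = 196.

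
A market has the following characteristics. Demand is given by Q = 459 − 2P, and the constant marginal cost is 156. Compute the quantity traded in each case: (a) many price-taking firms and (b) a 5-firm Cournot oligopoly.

Inverting demand: P = 229.5 − 0.5Q.
Perfect competition: P = MC = 156, so 229.5 − 0.5Q = 156 and Q = 147.
In a 5-firm Cournot equilibrium, symmetry and the first-order condition give q = (229.5 − 156)/(3) = 24.5. So Q = 122.5 and P = 168.25.

Competition: Q = 147; Cournot: Q = 122.5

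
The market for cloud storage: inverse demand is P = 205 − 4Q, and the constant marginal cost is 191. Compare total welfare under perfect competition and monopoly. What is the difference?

TS falls by 6.125

Under competition P = MC = 191, so Q = (205 − 191)/4 = 3.5.
CS = ½·(205 − 191)·3.5 = 24.5; PS = (191 − 191)·3.5 = 0; TS = 24.5.
The monopolist equates marginal revenue to marginal cost: 205 − 8Q = 191, so Q = 1.75. From demand, P = 198.
CS = ½·(205 − 198)·1.75 = 6.125; PS = (198 − 191)·1.75 = 12.25; TS = 18.375.
Change in total welfare: 18.375 − 24.5 = −6.125.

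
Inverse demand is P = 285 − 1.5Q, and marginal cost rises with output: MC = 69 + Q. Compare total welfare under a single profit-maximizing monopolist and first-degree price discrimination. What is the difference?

The monopolist equates marginal revenue to marginal cost: 285 − 3Q = 69 + Q, so Q = 54. From demand, P = 204.
CS = ½·(285 − 204)·54 = 2187; PS = (204·54 − 69·54 − ½·1·54²) = 5832; TS = 8019.
With perfect price discrimination, output is the efficient level Q = 86.4 (where demand meets MC), but every buyer pays their willingness to pay: CS = 0 and PS = total surplus.
TS = 9331.2 (equal to competitive TS).
Change in total welfare: 9331.2 − 8019 = 1312.2.

Total welfare rises by 1312.2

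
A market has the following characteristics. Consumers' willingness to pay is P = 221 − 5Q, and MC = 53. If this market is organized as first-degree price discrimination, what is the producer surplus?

With perfect price discrimination, output is the efficient level Q = 33.6 (where demand meets MC), but every buyer pays their willingness to pay: CS = 0 and PS = total surplus.
PS = ½·(221 − 53)·33.6 = 2822.4.

PS = 2822.4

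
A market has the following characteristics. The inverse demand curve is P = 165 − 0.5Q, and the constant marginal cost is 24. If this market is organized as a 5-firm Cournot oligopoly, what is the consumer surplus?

With 5 symmetric Cournot firms, each firm's FOC gives 165 − 3q = 24, so q = 47, Q = 5·47 = 235, and P = 47.5.
CS = ½·(165 − 47.5)·235 = 13806.25.

CS = 13806.25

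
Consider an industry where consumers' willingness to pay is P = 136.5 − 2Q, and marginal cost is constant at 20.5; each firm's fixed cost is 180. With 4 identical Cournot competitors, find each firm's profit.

π_i = 89.12

In a 4-firm Cournot equilibrium, symmetry and the first-order condition give q = (136.5 − 20.5)/(10) = 11.6. So Q = 46.4 and P = 43.7.
Each firm's profit = (43.7 − 20.5)·11.6 − 180 = 89.12.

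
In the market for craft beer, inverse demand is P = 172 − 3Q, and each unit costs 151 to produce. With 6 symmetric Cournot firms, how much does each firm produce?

q_i = 1

In a 6-firm Cournot equilibrium, symmetry and the first-order condition give q = (172 − 151)/(21) = 1. So Q = 6 and P = 154.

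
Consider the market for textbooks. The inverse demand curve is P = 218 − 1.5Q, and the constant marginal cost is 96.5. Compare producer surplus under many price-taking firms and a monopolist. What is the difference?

PS rises by 2460.375

Under competition P = MC = 96.5, so Q = (218 − 96.5)/1.5 = 81.
PS = (96.5 − 96.5)·81 = 0.
The monopolist equates marginal revenue to marginal cost: 218 − 3Q = 96.5, so Q = 40.5. From demand, P = 157.25.
PS = (157.25 − 96.5)·40.5 = 2460.375.
Change in producer surplus: 2460.375 − 0 = 2460.375.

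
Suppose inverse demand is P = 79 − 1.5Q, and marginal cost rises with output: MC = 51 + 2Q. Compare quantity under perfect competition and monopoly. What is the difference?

Competitive equilibrium sets price equal to marginal cost: 79 − 1.5Q = 51 + 2Q, so Q = 8 and P = 67.
Monopoly sets MR = MC: 79 − 3Q = 51 + 2Q ⇒ Q = 5.6, P = 79 − 1.5·5.6 = 70.6.
Change in quantity: 5.6 − 8 = −2.4.

Q falls by 2.4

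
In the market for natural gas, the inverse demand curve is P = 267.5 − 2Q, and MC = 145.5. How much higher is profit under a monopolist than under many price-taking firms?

Profit rises by 1860.5

Competitive firms price at marginal cost: P = 145.5, giving Q = 61.
Profit = (145.5 − 145.5)·61 = 0.
Monopoly sets MR = MC: 267.5 − 4Q = 145.5 ⇒ Q = 30.5, P = 267.5 − 2·30.5 = 206.5.
Profit = (206.5 − 145.5)·30.5 = 1860.5.
Change in profit: 1860.5 − 0 = 1860.5.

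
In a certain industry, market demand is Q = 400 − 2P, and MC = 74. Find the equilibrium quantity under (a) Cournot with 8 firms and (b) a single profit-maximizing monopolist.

Cournot: Q = 224; Monopoly: Q = 126

Inverting demand: P = 200 − 0.5Q.
With 8 symmetric Cournot firms, each firm's FOC gives 200 − 4.5q = 74, so q = 28, Q = 8·28 = 224, and P = 88.
Monopoly sets MR = MC: 200 − Q = 74 ⇒ Q = 126, P = 200 − 0.5·126 = 137.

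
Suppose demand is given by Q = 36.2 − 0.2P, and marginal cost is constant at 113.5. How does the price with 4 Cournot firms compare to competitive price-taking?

Inverting demand: P = 181 − 5Q.
With 4 symmetric Cournot firms, each firm's FOC gives 181 − 25q = 113.5, so q = 2.7, Q = 4·2.7 = 10.8, and P = 127.
Competitive firms price at marginal cost: P = 113.5, giving Q = 13.5.

Cournot: P = 127; Competition: P = 113.5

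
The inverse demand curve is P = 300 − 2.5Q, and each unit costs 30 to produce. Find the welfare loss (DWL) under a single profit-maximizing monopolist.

Perfect competition: P = MC = 30, so 300 − 2.5Q = 30 and Q = 108.
Monopoly sets MR = MC: 300 − 5Q = 30 ⇒ Q = 54, P = 300 − 2.5·54 = 165.
DWL is the triangle between Q = 54 and Q = 108: ½·(108 − 54)·(165 − 30) = 3645.

DWL = 3645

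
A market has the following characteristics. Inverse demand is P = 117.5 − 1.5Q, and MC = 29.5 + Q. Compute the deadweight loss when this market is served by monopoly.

DWL = 217.8

Competitive equilibrium sets price equal to marginal cost: 117.5 − 1.5Q = 29.5 + Q, so Q = 35.2 and P = 64.7.
The monopolist equates marginal revenue to marginal cost: 117.5 − 3Q = 29.5 + Q, so Q = 22. From demand, P = 84.5.
CS = ½·(117.5 − 64.7)·35.2 = 929.28; PS = (64.7·35.2 − 29.5·35.2 − ½·1·35.2²) = 619.52; TS = 1548.8.
CS = ½·(117.5 − 84.5)·22 = 363; PS = (84.5·22 − 29.5·22 − ½·1·22²) = 968; TS = 1331.
DWL = 1548.8 − 1331 = 217.8.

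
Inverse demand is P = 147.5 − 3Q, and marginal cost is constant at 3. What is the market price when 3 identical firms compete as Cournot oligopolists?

Cournot with 3 identical firms: the symmetric best-response condition is 147.5 − 12q = 3. Each firm produces q = 289/24, total output Q = 36.125, price P = 39.125.

P = 39.125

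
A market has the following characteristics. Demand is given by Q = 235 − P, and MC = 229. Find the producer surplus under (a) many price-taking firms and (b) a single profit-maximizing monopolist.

Competition: PS = 0; Monopoly: PS = 9

Inverting demand: P = 235 − Q.
Under competition P = MC = 229, so Q = (235 − 229)/1 = 6.
PS = (229 − 229)·6 = 0.
Monopoly sets MR = MC: 235 − 2Q = 229 ⇒ Q = 3, P = 235 − 3 = 232.
PS = (232 − 229)·3 = 9.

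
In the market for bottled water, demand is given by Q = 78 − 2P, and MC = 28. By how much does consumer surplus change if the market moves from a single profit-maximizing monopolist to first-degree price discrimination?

Inverting demand: P = 39 − 0.5Q.
Monopoly sets MR = MC: 39 − Q = 28 ⇒ Q = 11, P = 39 − 0.5·11 = 33.5.
CS = ½·(39 − 33.5)·11 = 30.25.
With perfect price discrimination, output is the efficient level Q = 22 (where demand meets MC), but every buyer pays their willingness to pay: CS = 0 and PS = total surplus.
CS = 0.
Change in consumer surplus: 0 − 30.25 = −30.25.

CS falls by 30.25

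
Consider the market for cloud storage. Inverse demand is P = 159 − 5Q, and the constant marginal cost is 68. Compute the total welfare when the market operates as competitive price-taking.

Competitive firms price at marginal cost: P = 68, giving Q = 18.2.
CS = ½·(159 − 68)·18.2 = 828.1; PS = (68 − 68)·18.2 = 0; TS = 828.1.

TS = 828.1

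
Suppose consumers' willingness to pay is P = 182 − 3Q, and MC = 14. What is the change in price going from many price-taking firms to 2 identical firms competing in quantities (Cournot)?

P rises by 56

Perfect competition: P = MC = 14, so 182 − 3Q = 14 and Q = 56.
In a 2-firm Cournot equilibrium, symmetry and the first-order condition give q = (182 − 14)/(9) = 56/3. So Q = 112/3 and P = 70.
Change in price: 70 − 14 = 56.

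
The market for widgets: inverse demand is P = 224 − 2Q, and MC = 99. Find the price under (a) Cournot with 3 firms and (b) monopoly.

Cournot: P = 130.25; Monopoly: P = 161.5

With 3 symmetric Cournot firms, each firm's FOC gives 224 − 8q = 99, so q = 15.625, Q = 3·15.625 = 46.875, and P = 130.25.
The monopolist equates marginal revenue to marginal cost: 224 − 4Q = 99, so Q = 31.25. From demand, P = 161.5.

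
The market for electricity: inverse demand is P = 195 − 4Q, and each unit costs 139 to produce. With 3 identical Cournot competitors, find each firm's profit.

Cournot with 3 identical firms: the symmetric best-response condition is 195 − 16q = 139. Each firm produces q = 3.5, total output Q = 10.5, price P = 153.
Each firm's profit = (153 − 139)·3.5 = 49.

π_i = 49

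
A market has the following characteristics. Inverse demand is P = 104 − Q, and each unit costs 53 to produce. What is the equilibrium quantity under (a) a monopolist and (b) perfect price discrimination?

Monopoly: Q = 25.5; Perfect PD: Q = 51

Monopoly sets MR = MC: 104 − 2Q = 53 ⇒ Q = 25.5, P = 104 − 25.5 = 78.5.
Under first-degree price discrimination the firm charges each unit its demand price and produces up to where P = MC, i.e. Q = 51. Consumer surplus is zero; producer surplus equals total surplus.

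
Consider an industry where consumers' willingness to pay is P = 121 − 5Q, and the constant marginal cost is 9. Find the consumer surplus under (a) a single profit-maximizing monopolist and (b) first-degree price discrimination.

Monopoly sets MR = MC: 121 − 10Q = 9 ⇒ Q = 11.2, P = 121 − 5·11.2 = 65.
CS = ½·(121 − 65)·11.2 = 313.6.
A perfectly discriminating monopolist sells every unit with P(Q) ≥ MC(Q), so output equals the competitive quantity Q = 22.4. Each buyer pays their reservation price, so CS = 0 and the firm captures all surplus.
CS = 0.

Monopoly: CS = 313.6; Perfect PD: CS = 0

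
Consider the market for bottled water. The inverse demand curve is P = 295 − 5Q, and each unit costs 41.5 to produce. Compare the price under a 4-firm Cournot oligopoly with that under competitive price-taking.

Cournot: P = 92.2; Competition: P = 41.5

Cournot with 4 identical firms: the symmetric best-response condition is 295 − 25q = 41.5. Each firm produces q = 10.14, total output Q = 40.56, price P = 92.2.
Competitive firms price at marginal cost: P = 41.5, giving Q = 50.7.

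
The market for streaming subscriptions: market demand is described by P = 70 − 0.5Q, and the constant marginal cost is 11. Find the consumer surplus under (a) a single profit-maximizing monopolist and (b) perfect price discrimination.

Monopoly: CS = 870.25; Perfect PD: CS = 0

The monopolist equates marginal revenue to marginal cost: 70 − Q = 11, so Q = 59. From demand, P = 40.5.
CS = ½·(70 − 40.5)·59 = 870.25.
A perfectly discriminating monopolist sells every unit with P(Q) ≥ MC(Q), so output equals the competitive quantity Q = 118. Each buyer pays their reservation price, so CS = 0 and the firm captures all surplus.
CS = 0.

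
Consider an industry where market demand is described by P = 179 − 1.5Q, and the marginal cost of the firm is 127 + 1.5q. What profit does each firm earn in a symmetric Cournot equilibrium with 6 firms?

π_i = 42.25

In a 6-firm Cournot equilibrium, symmetry and the first-order condition give q = (179 − 127)/(12) = 13/3. So Q = 26 and P = 140.
Each firm's profit = 140·13/3 − (127·13/3 + ½·1.5·(13/3)²) = 42.25.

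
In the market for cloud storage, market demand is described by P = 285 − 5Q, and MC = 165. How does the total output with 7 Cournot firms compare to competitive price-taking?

Cournot with 7 identical firms: the symmetric best-response condition is 285 − 40q = 165. Each firm produces q = 3, total output Q = 21, price P = 180.
Under competition P = MC = 165, so Q = (285 − 165)/5 = 24.

Cournot: Q = 21; Competition: Q = 24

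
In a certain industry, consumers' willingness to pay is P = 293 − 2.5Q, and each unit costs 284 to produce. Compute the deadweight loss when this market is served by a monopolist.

DWL = 4.05

Perfect competition: P = MC = 284, so 293 − 2.5Q = 284 and Q = 3.6.
The monopolist equates marginal revenue to marginal cost: 293 − 5Q = 284, so Q = 1.8. From demand, P = 288.5.
DWL is the triangle between Q = 1.8 and Q = 3.6: ½·(3.6 − 1.8)·(288.5 − 284) = 4.05.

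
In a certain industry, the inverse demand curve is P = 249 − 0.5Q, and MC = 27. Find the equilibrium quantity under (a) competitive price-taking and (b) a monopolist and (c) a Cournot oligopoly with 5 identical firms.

Competitive firms price at marginal cost: P = 27, giving Q = 444.
A monopolist chooses Q where MR = MC. MR = 249 − Q; setting this equal to 27 gives Q = 222 and P = 138.
In a 5-firm Cournot equilibrium, symmetry and the first-order condition give q = (249 − 27)/(3) = 74. So Q = 370 and P = 64.

Competition: Q = 444; Monopoly: Q = 222; Cournot: Q = 370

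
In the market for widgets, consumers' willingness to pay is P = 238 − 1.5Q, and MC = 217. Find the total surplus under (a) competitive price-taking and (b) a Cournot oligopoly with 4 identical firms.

Competitive firms price at marginal cost: P = 217, giving Q = 14.
CS = ½·(238 − 217)·14 = 147; PS = (217 − 217)·14 = 0; TS = 147.
With 4 symmetric Cournot firms, each firm's FOC gives 238 − 7.5q = 217, so q = 2.8, Q = 4·2.8 = 11.2, and P = 221.2.
CS = ½·(238 − 221.2)·11.2 = 94.08; PS = (221.2 − 217)·11.2 = 47.04; TS = 141.12.

Competition: TS = 147; Cournot: TS = 141.12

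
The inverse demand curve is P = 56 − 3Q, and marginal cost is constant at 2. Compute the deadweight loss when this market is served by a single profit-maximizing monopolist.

Perfect competition: P = MC = 2, so 56 − 3Q = 2 and Q = 18.
Monopoly sets MR = MC: 56 − 6Q = 2 ⇒ Q = 9, P = 56 − 3·9 = 29.
DWL is the triangle between Q = 9 and Q = 18: ½·(18 − 9)·(29 − 2) = 121.5.

DWL = 121.5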